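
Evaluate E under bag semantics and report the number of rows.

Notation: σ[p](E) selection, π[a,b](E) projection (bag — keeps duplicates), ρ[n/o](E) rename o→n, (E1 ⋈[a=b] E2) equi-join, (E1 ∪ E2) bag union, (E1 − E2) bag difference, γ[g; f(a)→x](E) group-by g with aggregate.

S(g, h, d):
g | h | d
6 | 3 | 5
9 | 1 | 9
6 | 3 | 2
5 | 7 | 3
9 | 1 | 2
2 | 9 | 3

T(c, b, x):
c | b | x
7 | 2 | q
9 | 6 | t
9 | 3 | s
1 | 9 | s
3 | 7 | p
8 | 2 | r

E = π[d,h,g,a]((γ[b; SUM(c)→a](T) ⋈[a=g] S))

Stepwise |·|:
  T → 6
  γ[b; SUM(c)→a](T) → 5
  S → 6
  (γ[b; SUM(c)→a](T) ⋈[a=g] S) → 4
  π[d,h,g,a]((γ[b; SUM(c)→a](T) ⋈[a=g] S)) → 4

|E| = 4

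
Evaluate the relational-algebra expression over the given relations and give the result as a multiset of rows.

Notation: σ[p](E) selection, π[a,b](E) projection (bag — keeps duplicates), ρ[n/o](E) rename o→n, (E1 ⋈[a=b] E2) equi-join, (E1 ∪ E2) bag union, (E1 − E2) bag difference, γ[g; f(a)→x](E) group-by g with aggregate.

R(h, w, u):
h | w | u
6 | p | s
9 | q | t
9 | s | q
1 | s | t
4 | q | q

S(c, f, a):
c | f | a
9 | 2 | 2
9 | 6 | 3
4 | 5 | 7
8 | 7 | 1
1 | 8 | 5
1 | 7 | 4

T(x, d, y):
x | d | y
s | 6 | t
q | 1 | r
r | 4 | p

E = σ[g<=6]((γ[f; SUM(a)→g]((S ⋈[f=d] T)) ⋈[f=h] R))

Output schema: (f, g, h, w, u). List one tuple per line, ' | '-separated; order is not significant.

Row counts bottom-up:
  S → 6
  T → 3
  (S ⋈[f=d] T) → 1
  γ[f; SUM(a)→g]((S ⋈[f=d] T)) → 1
  R → 5
  (γ[f; SUM(a)→g]((S ⋈[f=d] T)) ⋈[f=h] R) → 1
  σ[g<=6]((γ[f; SUM(a)→g]((S ⋈[f=d] T)) ⋈[f=h] R)) → 1

== RESULT ==
f | g | h | w | u
6 | 3 | 6 | p | s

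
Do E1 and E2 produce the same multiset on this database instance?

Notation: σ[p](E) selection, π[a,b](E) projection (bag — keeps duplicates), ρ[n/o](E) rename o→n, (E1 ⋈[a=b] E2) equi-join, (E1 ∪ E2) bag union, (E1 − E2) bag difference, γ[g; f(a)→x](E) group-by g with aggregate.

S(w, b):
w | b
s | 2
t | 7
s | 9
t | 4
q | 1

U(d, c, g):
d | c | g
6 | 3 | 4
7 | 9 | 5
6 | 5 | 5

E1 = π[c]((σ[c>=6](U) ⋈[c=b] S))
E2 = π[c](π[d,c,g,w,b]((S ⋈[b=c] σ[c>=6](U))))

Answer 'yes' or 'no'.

E1 row counts bottom-up:
  U → 3
  σ[c>=6](U) → 1
  S → 5
  (σ[c>=6](U) ⋈[c=b] S) → 1
  π[c]((σ[c>=6](U) ⋈[c=b] S)) → 1
E2 row counts bottom-up:
  S → 5
  U → 3
  σ[c>=6](U) → 1
  (S ⋈[b=c] σ[c>=6](U)) → 1
  π[d,c,g,w,b]((S ⋈[b=c] σ[c>=6](U))) → 1
  π[c](π[d,c,g,w,b]((S ⋈[b=c] σ[c>=6](U)))) → 1

E1 and E2 produce the same multiset:
c
9

yes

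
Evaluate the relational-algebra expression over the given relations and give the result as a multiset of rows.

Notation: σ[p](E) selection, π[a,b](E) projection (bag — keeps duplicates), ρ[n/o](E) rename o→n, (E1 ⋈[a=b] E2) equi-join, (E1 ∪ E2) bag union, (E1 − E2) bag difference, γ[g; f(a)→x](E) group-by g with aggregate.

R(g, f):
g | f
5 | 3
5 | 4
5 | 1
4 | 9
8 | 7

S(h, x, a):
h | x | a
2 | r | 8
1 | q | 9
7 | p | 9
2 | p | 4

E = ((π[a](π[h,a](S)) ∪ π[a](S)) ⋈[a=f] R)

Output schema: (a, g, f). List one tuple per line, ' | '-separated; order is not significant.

Stepwise |·|:
  S → 4
  π[h,a](S) → 4
  π[a](π[h,a](S)) → 4
  S → 4
  π[a](S) → 4
  (π[a](π[h,a](S)) ∪ π[a](S)) → 8
  R → 5
  ((π[a](π[h,a](S)) ∪ π[a](S)) ⋈[a=f] R) → 6

== RESULT ==
a | g | f
4 | 5 | 4
4 | 5 | 4
9 | 4 | 9
9 | 4 | 9
9 | 4 | 9
9 | 4 | 9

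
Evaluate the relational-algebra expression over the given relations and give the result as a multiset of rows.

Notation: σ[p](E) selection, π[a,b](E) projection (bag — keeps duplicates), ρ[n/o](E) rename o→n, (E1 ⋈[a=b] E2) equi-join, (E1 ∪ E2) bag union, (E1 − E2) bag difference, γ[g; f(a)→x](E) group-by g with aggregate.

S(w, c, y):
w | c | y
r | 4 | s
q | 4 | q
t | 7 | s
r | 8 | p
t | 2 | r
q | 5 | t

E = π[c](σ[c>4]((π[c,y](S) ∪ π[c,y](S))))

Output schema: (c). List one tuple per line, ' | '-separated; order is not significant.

Per-node cardinality:
  S → 6
  π[c,y](S) → 6
  S → 6
  π[c,y](S) → 6
  (π[c,y](S) ∪ π[c,y](S)) → 12
  σ[c>4]((π[c,y](S) ∪ π[c,y](S))) → 6
  π[c](σ[c>4]((π[c,y](S) ∪ π[c,y](S)))) → 6

== RESULT ==
c
5
5
7
7
8
8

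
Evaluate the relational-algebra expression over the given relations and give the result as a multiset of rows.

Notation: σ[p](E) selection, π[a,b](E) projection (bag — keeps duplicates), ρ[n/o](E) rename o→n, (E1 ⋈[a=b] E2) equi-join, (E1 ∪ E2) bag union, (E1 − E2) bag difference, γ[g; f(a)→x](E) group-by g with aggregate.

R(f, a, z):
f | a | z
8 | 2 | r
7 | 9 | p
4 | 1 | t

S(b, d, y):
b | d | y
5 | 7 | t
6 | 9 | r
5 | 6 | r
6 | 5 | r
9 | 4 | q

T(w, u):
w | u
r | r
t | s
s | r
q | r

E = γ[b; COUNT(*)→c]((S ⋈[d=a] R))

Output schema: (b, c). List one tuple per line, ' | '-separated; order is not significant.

Stepwise |·|:
  S → 5
  R → 3
  (S ⋈[d=a] R) → 1
  γ[b; COUNT(*)→c]((S ⋈[d=a] R)) → 1

== RESULT ==
b | c
6 | 1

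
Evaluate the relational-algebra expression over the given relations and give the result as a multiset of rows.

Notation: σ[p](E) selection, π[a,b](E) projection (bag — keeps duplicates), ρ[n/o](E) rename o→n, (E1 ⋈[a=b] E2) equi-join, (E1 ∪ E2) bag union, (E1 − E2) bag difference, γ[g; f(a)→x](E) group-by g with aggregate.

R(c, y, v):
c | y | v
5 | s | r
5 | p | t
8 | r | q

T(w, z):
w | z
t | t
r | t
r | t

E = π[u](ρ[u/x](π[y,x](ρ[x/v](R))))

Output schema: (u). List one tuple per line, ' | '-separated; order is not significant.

Row counts bottom-up:
  R → 3
  ρ[x/v](R) → 3
  π[y,x](ρ[x/v](R)) → 3
  ρ[u/x](π[y,x](ρ[x/v](R))) → 3
  π[u](ρ[u/x](π[y,x](ρ[x/v](R)))) → 3

== RESULT ==
u
q
r
t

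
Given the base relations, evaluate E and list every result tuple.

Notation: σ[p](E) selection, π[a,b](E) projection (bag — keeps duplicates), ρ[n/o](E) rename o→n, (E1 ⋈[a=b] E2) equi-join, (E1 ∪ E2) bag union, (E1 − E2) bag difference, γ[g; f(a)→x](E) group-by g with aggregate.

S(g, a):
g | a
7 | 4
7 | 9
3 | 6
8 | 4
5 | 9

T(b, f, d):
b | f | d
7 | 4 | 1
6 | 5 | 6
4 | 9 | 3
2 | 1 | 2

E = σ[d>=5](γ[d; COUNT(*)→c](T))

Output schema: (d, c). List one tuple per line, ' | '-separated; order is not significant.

Per-node cardinality:
  T → 4
  γ[d; COUNT(*)→c](T) → 4
  σ[d>=5](γ[d; COUNT(*)→c](T)) → 1

== RESULT ==
d | c
6 | 1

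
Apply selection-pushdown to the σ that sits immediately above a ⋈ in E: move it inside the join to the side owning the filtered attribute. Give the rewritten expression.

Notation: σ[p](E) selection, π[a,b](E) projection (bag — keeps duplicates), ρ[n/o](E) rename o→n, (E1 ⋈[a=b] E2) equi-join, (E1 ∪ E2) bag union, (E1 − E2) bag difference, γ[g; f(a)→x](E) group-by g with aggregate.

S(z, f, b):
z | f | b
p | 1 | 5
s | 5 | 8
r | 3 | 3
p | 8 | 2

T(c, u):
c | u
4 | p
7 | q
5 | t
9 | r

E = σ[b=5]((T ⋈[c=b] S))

σ filters on b, owned by the right side.
E' = (T ⋈[c=b] σ[b=5](S))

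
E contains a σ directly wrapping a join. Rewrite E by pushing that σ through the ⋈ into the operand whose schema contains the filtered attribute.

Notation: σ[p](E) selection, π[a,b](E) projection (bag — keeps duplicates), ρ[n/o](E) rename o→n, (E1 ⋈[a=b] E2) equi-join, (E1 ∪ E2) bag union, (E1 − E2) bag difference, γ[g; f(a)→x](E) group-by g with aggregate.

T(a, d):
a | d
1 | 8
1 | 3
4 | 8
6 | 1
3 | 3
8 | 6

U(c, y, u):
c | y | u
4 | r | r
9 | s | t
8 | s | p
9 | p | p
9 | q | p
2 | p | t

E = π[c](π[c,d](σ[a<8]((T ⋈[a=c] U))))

σ filters on a, owned by the left side.
E' = π[c](π[c,d]((σ[a<8](T) ⋈[a=c] U)))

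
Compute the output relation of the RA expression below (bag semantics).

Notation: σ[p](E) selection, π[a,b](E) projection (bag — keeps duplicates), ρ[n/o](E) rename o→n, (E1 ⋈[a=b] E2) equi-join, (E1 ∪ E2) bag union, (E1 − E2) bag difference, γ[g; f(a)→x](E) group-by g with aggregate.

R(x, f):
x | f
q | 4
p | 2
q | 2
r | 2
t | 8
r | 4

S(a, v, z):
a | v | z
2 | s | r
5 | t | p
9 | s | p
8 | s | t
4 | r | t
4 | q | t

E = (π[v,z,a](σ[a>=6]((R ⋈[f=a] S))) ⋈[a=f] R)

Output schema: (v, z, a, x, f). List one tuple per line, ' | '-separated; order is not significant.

Row counts bottom-up:
  R → 6
  S → 6
  (R ⋈[f=a] S) → 8
  σ[a>=6]((R ⋈[f=a] S)) → 1
  π[v,z,a](σ[a>=6]((R ⋈[f=a] S))) → 1
  R → 6
  (π[v,z,a](σ[a>=6]((R ⋈[f=a] S))) ⋈[a=f] R) → 1

== RESULT ==
v | z | a | x | f
s | t | 8 | t | 8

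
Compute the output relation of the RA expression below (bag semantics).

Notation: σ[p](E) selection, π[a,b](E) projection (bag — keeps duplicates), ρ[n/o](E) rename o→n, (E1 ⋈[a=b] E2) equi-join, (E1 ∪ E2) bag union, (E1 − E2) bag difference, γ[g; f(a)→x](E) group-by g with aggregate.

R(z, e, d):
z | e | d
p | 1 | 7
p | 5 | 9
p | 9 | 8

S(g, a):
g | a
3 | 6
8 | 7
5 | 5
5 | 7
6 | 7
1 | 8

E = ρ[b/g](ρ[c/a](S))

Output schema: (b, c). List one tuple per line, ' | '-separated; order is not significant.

Per-node cardinality:
  S → 6
  ρ[c/a](S) → 6
  ρ[b/g](ρ[c/a](S)) → 6

== RESULT ==
b | c
1 | 8
3 | 6
5 | 5
5 | 7
6 | 7
8 | 7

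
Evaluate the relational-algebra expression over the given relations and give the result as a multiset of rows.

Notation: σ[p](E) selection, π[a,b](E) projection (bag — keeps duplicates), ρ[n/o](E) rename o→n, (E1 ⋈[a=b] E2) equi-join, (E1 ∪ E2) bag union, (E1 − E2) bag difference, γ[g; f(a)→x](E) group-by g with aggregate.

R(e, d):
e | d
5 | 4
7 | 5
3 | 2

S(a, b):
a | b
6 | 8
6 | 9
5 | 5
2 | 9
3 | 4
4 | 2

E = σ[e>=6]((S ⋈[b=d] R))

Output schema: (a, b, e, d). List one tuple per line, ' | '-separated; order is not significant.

Per-node cardinality:
  S → 6
  R → 3
  (S ⋈[b=d] R) → 3
  σ[e>=6]((S ⋈[b=d] R)) → 1

== RESULT ==
a | b | e | d
5 | 5 | 7 | 5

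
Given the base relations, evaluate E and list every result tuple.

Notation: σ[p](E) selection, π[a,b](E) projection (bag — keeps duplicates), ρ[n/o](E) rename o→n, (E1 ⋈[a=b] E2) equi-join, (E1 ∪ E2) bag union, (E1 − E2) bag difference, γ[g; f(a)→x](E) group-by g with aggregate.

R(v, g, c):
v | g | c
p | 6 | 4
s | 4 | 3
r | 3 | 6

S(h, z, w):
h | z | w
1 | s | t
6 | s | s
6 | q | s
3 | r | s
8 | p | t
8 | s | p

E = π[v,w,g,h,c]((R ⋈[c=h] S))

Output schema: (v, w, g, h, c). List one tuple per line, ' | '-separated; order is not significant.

Stepwise |·|:
  R → 3
  S → 6
  (R ⋈[c=h] S) → 3
  π[v,w,g,h,c]((R ⋈[c=h] S)) → 3

== RESULT ==
v | w | g | h | c
r | s | 3 | 6 | 6
r | s | 3 | 6 | 6
s | s | 4 | 3 | 3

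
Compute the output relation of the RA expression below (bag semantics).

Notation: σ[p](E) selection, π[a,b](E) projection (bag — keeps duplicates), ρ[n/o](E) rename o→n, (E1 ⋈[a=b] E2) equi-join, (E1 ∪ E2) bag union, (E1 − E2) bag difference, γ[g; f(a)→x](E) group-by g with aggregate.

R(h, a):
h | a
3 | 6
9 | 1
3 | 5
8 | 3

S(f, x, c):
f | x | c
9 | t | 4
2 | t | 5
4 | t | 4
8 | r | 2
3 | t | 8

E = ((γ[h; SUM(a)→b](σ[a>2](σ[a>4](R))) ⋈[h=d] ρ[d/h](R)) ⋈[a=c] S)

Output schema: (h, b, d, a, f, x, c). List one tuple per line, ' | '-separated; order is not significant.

Subexpression sizes:
  R → 4
  σ[a>4](R) → 2
  σ[a>2](σ[a>4](R)) → 2
  γ[h; SUM(a)→b](σ[a>2](σ[a>4](R))) → 1
  R → 4
  ρ[d/h](R) → 4
  (γ[h; SUM(a)→b](σ[a>2](σ[a>4](R))) ⋈[h=d] ρ[d/h](R)) → 2
  S → 5
  ((γ[h; SUM(a)→b](σ[a>2](σ[a>4](R))) ⋈[h=d] ρ[d/h](R)) ⋈[a=c] S) → 1

== RESULT ==
h | b | d | a | f | x | c
3 | 11 | 3 | 5 | 2 | t | 5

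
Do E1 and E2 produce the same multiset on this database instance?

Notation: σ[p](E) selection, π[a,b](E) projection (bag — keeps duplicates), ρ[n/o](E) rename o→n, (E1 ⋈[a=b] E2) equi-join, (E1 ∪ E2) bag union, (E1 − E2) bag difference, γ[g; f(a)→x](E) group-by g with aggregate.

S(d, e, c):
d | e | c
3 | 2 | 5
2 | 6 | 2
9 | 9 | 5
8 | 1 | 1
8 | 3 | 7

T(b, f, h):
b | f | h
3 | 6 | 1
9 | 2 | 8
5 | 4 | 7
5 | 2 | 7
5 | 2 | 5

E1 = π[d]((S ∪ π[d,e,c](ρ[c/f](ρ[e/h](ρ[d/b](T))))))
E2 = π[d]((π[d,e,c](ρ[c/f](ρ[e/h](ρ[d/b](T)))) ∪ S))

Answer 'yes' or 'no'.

E1 per-node cardinality:
  S → 5
  T → 5
  ρ[d/b](T) → 5
  ρ[e/h](ρ[d/b](T)) → 5
  ρ[c/f](ρ[e/h](ρ[d/b](T))) → 5
  π[d,e,c](ρ[c/f](ρ[e/h](ρ[d/b](T)))) → 5
  (S ∪ π[d,e,c](ρ[c/f](ρ[e/h](ρ[d/b](T))))) → 10
  π[d]((S ∪ π[d,e,c](ρ[c/f](ρ[e/h](ρ[d/b](T)))))) → 10
E2 per-node cardinality:
  T → 5
  ρ[d/b](T) → 5
  ρ[e/h](ρ[d/b](T)) → 5
  ρ[c/f](ρ[e/h](ρ[d/b](T))) → 5
  π[d,e,c](ρ[c/f](ρ[e/h](ρ[d/b](T)))) → 5
  S → 5
  (π[d,e,c](ρ[c/f](ρ[e/h](ρ[d/b](T)))) ∪ S) → 10
  π[d]((π[d,e,c](ρ[c/f](ρ[e/h](ρ[d/b](T)))) ∪ S)) → 10

E1 and E2 produce the same multiset:
d
2
3
3
5
5
5
8
8
9
9

yes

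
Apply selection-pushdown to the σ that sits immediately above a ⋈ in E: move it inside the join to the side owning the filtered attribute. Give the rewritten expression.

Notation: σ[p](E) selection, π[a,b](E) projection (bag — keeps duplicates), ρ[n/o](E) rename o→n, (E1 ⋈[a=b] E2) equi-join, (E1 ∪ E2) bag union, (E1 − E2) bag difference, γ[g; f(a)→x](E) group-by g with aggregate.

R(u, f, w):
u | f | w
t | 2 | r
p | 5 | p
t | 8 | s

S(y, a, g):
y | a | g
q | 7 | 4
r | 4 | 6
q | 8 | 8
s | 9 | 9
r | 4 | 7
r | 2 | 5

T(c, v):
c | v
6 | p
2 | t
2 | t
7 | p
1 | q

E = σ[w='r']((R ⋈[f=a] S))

σ filters on w, owned by the left side.
E' = (σ[w='r'](R) ⋈[f=a] S)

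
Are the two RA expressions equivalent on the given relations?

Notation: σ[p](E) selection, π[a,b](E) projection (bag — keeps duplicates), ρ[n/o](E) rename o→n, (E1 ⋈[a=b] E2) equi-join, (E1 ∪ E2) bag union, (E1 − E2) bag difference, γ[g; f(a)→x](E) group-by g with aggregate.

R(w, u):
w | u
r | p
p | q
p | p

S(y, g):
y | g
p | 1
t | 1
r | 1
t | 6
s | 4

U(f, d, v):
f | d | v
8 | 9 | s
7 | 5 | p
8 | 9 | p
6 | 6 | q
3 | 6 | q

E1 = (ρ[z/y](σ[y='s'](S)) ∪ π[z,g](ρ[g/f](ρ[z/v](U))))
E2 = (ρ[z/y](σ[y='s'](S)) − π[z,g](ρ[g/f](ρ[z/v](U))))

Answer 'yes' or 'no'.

E1 stepwise |·|:
  S → 5
  σ[y='s'](S) → 1
  ρ[z/y](σ[y='s'](S)) → 1
  U → 5
  ρ[z/v](U) → 5
  ρ[g/f](ρ[z/v](U)) → 5
  π[z,g](ρ[g/f](ρ[z/v](U))) → 5
  (ρ[z/y](σ[y='s'](S)) ∪ π[z,g](ρ[g/f](ρ[z/v](U)))) → 6
E2 stepwise |·|:
  S → 5
  σ[y='s'](S) → 1
  ρ[z/y](σ[y='s'](S)) → 1
  U → 5
  ρ[z/v](U) → 5
  ρ[g/f](ρ[z/v](U)) → 5
  π[z,g](ρ[g/f](ρ[z/v](U))) → 5
  (ρ[z/y](σ[y='s'](S)) − π[z,g](ρ[g/f](ρ[z/v](U)))) → 1

E1 result:
z | g
p | 7
p | 8
q | 3
q | 6
s | 4
s | 8
E2 result:
z | g
s | 4
Witness: ('q', 6) appears 1× in E1 but 0× in E2.

no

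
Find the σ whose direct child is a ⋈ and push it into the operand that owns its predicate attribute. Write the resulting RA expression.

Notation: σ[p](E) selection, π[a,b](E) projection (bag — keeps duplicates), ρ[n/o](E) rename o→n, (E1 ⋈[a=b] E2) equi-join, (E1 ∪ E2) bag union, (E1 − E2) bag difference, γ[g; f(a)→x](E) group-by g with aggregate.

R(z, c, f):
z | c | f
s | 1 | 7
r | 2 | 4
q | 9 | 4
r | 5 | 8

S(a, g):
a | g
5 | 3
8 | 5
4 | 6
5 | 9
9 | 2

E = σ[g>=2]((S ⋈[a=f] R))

σ filters on g, owned by the left side.
E' = (σ[g>=2](S) ⋈[a=f] R)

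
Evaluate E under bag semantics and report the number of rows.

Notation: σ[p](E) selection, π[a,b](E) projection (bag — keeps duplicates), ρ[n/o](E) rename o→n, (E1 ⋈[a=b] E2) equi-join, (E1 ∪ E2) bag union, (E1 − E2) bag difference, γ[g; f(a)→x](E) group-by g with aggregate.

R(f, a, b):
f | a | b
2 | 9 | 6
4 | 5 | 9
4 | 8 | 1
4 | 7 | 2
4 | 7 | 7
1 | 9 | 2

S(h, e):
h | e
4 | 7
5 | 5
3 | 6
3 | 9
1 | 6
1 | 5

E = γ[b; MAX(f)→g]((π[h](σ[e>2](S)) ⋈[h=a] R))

Row counts bottom-up:
  S → 6
  σ[e>2](S) → 6
  π[h](σ[e>2](S)) → 6
  R → 6
  (π[h](σ[e>2](S)) ⋈[h=a] R) → 1
  γ[b; MAX(f)→g]((π[h](σ[e>2](S)) ⋈[h=a] R)) → 1

|E| = 1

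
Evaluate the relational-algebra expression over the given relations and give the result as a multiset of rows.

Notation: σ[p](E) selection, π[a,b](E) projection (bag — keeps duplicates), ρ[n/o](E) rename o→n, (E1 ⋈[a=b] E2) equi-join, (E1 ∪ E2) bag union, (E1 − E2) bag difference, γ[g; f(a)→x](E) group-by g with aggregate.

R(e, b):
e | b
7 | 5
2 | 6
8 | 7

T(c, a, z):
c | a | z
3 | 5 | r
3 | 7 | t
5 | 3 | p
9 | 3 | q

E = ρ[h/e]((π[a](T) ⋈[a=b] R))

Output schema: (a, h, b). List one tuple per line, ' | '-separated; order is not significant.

Subexpression sizes:
  T → 4
  π[a](T) → 4
  R → 3
  (π[a](T) ⋈[a=b] R) → 2
  ρ[h/e]((π[a](T) ⋈[a=b] R)) → 2

== RESULT ==
a | h | b
5 | 7 | 5
7 | 8 | 7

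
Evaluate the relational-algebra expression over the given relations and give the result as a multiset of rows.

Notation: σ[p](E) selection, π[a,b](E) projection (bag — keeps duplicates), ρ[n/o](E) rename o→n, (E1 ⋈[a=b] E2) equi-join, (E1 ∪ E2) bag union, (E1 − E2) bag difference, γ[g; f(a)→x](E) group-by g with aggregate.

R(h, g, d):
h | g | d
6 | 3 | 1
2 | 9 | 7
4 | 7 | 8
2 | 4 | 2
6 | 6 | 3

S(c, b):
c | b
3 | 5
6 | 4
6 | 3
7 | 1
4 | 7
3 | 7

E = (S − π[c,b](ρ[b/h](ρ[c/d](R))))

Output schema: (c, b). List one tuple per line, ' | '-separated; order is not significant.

Stepwise |·|:
  S → 6
  R → 5
  ρ[c/d](R) → 5
  ρ[b/h](ρ[c/d](R)) → 5
  π[c,b](ρ[b/h](ρ[c/d](R))) → 5
  (S − π[c,b](ρ[b/h](ρ[c/d](R)))) → 6

== RESULT ==
c | b
3 | 5
3 | 7
4 | 7
6 | 3
6 | 4
7 | 1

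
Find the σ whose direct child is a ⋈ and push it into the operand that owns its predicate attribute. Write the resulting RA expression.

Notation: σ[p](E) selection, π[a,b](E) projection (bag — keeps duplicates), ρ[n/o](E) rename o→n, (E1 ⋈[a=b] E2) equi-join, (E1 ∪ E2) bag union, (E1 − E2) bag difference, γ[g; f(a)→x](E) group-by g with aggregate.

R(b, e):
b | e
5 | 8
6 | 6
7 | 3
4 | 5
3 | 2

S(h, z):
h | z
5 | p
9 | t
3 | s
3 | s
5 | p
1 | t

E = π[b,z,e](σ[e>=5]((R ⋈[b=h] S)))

σ filters on e, owned by the left side.
E' = π[b,z,e]((σ[e>=5](R) ⋈[b=h] S))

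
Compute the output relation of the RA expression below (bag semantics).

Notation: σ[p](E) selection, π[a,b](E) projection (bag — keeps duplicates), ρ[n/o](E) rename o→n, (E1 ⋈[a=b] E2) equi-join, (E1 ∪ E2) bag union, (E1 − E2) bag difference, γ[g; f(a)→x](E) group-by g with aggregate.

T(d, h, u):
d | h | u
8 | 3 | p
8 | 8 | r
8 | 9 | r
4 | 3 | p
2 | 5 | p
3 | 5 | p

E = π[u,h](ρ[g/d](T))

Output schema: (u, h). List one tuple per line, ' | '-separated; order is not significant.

Row counts bottom-up:
  T → 6
  ρ[g/d](T) → 6
  π[u,h](ρ[g/d](T)) → 6

== RESULT ==
u | h
p | 3
p | 3
p | 5
p | 5
r | 8
r | 9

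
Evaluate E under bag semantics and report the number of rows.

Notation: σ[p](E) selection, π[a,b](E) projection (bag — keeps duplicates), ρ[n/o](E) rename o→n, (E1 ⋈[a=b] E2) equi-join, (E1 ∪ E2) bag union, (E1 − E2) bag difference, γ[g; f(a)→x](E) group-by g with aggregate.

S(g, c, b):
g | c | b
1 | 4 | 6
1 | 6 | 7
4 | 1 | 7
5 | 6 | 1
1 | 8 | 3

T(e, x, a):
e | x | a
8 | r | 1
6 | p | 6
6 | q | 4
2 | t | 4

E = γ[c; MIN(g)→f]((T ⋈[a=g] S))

Subexpression sizes:
  T → 4
  S → 5
  (T ⋈[a=g] S) → 5
  γ[c; MIN(g)→f]((T ⋈[a=g] S)) → 4

|E| = 4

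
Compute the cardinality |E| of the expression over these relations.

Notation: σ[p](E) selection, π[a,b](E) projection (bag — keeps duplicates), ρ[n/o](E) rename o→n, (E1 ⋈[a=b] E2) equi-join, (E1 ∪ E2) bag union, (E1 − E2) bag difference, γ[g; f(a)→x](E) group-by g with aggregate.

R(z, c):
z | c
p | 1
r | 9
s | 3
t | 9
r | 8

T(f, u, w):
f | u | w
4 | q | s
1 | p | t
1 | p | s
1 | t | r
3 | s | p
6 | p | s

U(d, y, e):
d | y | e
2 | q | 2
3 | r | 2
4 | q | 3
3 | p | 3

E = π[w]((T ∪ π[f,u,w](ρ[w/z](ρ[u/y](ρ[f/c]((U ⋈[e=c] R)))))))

Row counts bottom-up:
  T → 6
  U → 4
  R → 5
  (U ⋈[e=c] R) → 2
  ρ[f/c]((U ⋈[e=c] R)) → 2
  ρ[u/y](ρ[f/c]((U ⋈[e=c] R))) → 2
  ρ[w/z](ρ[u/y](ρ[f/c]((U ⋈[e=c] R)))) → 2
  π[f,u,w](ρ[w/z](ρ[u/y](ρ[f/c]((U ⋈[e=c] R))))) → 2
  (T ∪ π[f,u,w](ρ[w/z](ρ[u/y](ρ[f/c]((U ⋈[e=c] R)))))) → 8
  π[w]((T ∪ π[f,u,w](ρ[w/z](ρ[u/y](ρ[f/c]((U ⋈[e=c] R))))))) → 8

|E| = 8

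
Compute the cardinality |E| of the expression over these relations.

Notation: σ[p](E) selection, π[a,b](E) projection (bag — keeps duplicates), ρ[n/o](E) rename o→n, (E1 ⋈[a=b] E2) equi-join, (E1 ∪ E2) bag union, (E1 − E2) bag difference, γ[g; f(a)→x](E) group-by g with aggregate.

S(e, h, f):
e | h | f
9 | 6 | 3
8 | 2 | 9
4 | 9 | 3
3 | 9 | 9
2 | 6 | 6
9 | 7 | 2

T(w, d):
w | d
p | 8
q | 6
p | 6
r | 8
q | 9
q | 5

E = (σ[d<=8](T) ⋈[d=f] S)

Stepwise |·|:
  T → 6
  σ[d<=8](T) → 5
  S → 6
  (σ[d<=8](T) ⋈[d=f] S) → 2

|E| = 2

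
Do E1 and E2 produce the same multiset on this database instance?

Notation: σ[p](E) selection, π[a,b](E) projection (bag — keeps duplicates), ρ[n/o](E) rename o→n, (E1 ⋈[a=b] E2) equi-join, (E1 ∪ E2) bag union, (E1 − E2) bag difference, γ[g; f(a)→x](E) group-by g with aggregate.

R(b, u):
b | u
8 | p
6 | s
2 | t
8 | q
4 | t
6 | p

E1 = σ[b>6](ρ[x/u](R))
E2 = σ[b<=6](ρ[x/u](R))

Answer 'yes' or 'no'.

E1 row counts bottom-up:
  R → 6
  ρ[x/u](R) → 6
  σ[b>6](ρ[x/u](R)) → 2
E2 row counts bottom-up:
  R → 6
  ρ[x/u](R) → 6
  σ[b<=6](ρ[x/u](R)) → 4

E1 result:
b | x
8 | p
8 | q
E2 result:
b | x
2 | t
4 | t
6 | p
6 | s
Witness: (8, 'q') appears 1× in E1 but 0× in E2.

no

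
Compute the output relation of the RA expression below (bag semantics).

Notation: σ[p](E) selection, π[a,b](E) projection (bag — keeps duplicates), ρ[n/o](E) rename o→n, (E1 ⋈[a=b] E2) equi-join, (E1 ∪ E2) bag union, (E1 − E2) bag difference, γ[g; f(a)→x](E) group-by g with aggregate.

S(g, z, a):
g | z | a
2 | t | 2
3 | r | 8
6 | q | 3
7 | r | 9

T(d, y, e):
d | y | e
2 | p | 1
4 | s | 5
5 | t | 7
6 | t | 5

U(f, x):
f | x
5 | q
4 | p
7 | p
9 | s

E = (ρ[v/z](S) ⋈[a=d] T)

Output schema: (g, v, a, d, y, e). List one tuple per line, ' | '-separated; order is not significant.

Subexpression sizes:
  S → 4
  ρ[v/z](S) → 4
  T → 4
  (ρ[v/z](S) ⋈[a=d] T) → 1

== RESULT ==
g | v | a | d | y | e
2 | t | 2 | 2 | p | 1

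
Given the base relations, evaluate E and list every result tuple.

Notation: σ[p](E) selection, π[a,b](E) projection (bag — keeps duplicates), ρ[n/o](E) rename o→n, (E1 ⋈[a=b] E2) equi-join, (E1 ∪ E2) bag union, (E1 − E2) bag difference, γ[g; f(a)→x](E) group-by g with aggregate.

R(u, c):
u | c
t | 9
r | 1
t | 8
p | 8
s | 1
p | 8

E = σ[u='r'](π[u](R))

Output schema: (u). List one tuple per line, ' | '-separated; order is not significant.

Subexpression sizes:
  R → 6
  π[u](R) → 6
  σ[u='r'](π[u](R)) → 1

== RESULT ==
u
r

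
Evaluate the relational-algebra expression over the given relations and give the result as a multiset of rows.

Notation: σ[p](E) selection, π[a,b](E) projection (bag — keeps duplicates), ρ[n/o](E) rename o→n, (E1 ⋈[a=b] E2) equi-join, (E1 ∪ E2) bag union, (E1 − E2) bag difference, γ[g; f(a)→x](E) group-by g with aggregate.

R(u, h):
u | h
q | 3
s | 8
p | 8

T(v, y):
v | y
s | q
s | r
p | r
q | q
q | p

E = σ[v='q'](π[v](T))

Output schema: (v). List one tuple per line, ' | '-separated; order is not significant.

Row counts bottom-up:
  T → 5
  π[v](T) → 5
  σ[v='q'](π[v](T)) → 2

== RESULT ==
v
q
q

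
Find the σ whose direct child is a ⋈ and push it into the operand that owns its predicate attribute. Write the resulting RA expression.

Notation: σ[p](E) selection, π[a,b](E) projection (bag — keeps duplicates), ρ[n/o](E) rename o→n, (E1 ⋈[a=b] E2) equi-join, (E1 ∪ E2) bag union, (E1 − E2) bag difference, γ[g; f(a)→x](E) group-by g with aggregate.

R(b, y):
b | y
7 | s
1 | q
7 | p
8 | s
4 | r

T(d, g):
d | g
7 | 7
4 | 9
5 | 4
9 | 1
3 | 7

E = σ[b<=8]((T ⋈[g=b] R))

σ filters on b, owned by the right side.
E' = (T ⋈[g=b] σ[b<=8](R))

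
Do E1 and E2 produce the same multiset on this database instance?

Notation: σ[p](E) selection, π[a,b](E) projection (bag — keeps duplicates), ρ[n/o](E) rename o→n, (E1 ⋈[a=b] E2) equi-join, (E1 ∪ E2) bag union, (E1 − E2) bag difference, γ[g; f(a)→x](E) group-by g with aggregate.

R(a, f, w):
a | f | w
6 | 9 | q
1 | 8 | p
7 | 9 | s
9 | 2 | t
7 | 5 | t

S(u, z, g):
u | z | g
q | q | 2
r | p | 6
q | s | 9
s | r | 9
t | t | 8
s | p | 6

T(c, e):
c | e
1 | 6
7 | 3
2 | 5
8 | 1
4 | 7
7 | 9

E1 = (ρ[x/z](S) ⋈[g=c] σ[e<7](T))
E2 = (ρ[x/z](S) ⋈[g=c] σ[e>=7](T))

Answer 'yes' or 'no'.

E1 stepwise |·|:
  S → 6
  ρ[x/z](S) → 6
  T → 6
  σ[e<7](T) → 4
  (ρ[x/z](S) ⋈[g=c] σ[e<7](T)) → 2
E2 stepwise |·|:
  S → 6
  ρ[x/z](S) → 6
  T → 6
  σ[e>=7](T) → 2
  (ρ[x/z](S) ⋈[g=c] σ[e>=7](T)) → 0

E1 result:
u | x | g | c | e
q | q | 2 | 2 | 5
t | t | 8 | 8 | 1
E2 result:
u | x | g | c | e
(0 rows)
Witness: ('t', 't', 8, 8, 1) appears 1× in E1 but 0× in E2.

no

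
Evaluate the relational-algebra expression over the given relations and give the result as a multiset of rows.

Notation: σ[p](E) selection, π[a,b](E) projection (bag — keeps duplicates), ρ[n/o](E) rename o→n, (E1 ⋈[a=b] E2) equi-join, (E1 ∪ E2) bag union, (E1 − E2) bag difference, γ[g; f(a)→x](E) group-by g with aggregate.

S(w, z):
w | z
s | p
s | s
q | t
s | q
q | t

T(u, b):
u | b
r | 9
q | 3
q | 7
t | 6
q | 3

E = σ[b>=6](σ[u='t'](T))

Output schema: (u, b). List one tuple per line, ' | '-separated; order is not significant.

Subexpression sizes:
  T → 5
  σ[u='t'](T) → 1
  σ[b>=6](σ[u='t'](T)) → 1

== RESULT ==
u | b
t | 6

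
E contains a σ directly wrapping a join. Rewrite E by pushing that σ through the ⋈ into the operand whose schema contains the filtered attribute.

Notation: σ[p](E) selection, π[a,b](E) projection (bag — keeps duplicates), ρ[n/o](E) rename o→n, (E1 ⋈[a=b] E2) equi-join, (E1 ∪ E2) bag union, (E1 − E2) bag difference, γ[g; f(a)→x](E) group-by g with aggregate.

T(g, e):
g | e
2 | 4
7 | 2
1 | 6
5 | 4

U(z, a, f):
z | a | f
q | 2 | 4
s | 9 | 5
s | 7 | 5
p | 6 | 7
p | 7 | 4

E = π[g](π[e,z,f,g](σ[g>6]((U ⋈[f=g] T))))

σ filters on g, owned by the right side.
E' = π[g](π[e,z,f,g]((U ⋈[f=g] σ[g>6](T))))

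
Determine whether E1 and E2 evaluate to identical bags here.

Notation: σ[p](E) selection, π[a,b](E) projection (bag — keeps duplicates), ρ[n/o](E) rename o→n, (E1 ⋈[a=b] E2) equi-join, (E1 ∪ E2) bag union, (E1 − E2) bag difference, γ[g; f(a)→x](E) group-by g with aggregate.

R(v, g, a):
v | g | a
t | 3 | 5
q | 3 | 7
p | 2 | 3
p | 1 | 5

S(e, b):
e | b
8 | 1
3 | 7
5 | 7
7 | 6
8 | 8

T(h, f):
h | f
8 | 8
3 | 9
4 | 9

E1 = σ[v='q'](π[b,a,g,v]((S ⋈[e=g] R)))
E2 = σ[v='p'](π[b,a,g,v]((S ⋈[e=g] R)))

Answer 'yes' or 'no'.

E1 stepwise |·|:
  S → 5
  R → 4
  (S ⋈[e=g] R) → 2
  π[b,a,g,v]((S ⋈[e=g] R)) → 2
  σ[v='q'](π[b,a,g,v]((S ⋈[e=g] R))) → 1
E2 stepwise |·|:
  S → 5
  R → 4
  (S ⋈[e=g] R) → 2
  π[b,a,g,v]((S ⋈[e=g] R)) → 2
  σ[v='p'](π[b,a,g,v]((S ⋈[e=g] R))) → 0

E1 result:
b | a | g | v
7 | 7 | 3 | q
E2 result:
b | a | g | v
(0 rows)
Witness: (7, 7, 3, 'q') appears 1× in E1 but 0× in E2.

no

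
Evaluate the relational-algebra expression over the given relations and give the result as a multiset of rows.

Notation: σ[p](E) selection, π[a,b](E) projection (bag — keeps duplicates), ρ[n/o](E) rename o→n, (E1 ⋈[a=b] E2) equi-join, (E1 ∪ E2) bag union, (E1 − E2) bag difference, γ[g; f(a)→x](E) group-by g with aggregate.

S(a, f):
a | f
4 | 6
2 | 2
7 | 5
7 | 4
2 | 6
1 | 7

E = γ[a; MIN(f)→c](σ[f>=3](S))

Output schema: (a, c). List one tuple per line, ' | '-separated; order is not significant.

Row counts bottom-up:
  S → 6
  σ[f>=3](S) → 5
  γ[a; MIN(f)→c](σ[f>=3](S)) → 4

== RESULT ==
a | c
1 | 7
2 | 6
4 | 6
7 | 4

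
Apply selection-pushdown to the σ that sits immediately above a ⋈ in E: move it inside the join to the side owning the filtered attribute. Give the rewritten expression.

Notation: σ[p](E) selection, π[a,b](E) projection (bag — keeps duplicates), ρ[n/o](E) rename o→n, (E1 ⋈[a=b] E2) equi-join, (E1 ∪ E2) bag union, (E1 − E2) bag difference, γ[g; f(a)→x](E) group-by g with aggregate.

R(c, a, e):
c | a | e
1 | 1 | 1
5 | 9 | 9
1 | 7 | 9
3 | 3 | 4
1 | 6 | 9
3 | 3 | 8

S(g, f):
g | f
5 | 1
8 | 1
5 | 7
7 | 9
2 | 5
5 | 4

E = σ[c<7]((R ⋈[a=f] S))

σ filters on c, owned by the left side.
E' = (σ[c<7](R) ⋈[a=f] S)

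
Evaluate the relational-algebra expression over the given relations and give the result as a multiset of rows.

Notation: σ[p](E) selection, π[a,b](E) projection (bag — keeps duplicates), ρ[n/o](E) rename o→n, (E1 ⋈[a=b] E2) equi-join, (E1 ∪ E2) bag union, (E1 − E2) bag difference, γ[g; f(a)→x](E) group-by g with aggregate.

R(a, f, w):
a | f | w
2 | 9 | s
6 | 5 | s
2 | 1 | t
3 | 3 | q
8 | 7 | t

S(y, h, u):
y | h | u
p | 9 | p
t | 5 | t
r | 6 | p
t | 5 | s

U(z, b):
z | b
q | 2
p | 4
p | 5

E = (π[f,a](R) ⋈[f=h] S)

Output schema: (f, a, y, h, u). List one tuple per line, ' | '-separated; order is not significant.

Per-node cardinality:
  R → 5
  π[f,a](R) → 5
  S → 4
  (π[f,a](R) ⋈[f=h] S) → 3

== RESULT ==
f | a | y | h | u
5 | 6 | t | 5 | s
5 | 6 | t | 5 | t
9 | 2 | p | 9 | p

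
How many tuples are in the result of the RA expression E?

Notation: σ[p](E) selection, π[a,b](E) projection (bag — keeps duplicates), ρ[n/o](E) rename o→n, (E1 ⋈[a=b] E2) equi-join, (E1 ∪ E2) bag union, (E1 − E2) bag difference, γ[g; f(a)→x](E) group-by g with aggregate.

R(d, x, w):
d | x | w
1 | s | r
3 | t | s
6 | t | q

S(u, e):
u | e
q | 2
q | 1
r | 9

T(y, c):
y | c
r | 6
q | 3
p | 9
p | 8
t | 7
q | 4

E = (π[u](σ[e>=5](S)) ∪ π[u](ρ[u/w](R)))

Per-node cardinality:
  S → 3
  σ[e>=5](S) → 1
  π[u](σ[e>=5](S)) → 1
  R → 3
  ρ[u/w](R) → 3
  π[u](ρ[u/w](R)) → 3
  (π[u](σ[e>=5](S)) ∪ π[u](ρ[u/w](R))) → 4

|E| = 4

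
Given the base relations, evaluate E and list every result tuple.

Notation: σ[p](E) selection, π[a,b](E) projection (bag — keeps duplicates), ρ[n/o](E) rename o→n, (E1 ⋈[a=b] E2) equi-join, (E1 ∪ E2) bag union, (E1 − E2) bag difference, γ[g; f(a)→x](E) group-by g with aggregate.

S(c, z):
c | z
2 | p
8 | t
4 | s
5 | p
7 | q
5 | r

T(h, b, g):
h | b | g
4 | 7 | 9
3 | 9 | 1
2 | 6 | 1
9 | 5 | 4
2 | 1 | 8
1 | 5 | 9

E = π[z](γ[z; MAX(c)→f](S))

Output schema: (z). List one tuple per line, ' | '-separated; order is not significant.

Per-node cardinality:
  S → 6
  γ[z; MAX(c)→f](S) → 5
  π[z](γ[z; MAX(c)→f](S)) → 5

== RESULT ==
z
p
q
r
s
t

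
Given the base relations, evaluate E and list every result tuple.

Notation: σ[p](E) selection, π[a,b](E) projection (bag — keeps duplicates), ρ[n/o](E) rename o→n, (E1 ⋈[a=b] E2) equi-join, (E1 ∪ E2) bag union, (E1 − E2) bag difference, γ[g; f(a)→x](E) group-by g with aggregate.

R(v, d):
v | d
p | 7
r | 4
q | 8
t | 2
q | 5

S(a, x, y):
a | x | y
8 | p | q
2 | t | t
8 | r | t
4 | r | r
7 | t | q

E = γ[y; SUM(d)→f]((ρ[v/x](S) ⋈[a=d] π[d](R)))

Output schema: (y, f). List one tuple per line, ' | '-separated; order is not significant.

Per-node cardinality:
  S → 5
  ρ[v/x](S) → 5
  R → 5
  π[d](R) → 5
  (ρ[v/x](S) ⋈[a=d] π[d](R)) → 5
  γ[y; SUM(d)→f]((ρ[v/x](S) ⋈[a=d] π[d](R))) → 3

== RESULT ==
y | f
q | 15
r | 4
t | 10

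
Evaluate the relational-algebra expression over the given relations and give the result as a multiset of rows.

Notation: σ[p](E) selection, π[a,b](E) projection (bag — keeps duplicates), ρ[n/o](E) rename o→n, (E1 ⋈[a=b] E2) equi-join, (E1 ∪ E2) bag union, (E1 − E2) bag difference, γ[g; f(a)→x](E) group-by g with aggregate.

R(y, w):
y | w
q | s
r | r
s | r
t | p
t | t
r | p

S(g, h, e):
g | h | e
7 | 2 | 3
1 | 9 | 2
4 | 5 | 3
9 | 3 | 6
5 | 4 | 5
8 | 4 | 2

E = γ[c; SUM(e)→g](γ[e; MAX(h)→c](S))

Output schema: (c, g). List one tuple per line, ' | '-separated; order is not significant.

Stepwise |·|:
  S → 6
  γ[e; MAX(h)→c](S) → 4
  γ[c; SUM(e)→g](γ[e; MAX(h)→c](S)) → 4

== RESULT ==
c | g
3 | 6
4 | 5
5 | 3
9 | 2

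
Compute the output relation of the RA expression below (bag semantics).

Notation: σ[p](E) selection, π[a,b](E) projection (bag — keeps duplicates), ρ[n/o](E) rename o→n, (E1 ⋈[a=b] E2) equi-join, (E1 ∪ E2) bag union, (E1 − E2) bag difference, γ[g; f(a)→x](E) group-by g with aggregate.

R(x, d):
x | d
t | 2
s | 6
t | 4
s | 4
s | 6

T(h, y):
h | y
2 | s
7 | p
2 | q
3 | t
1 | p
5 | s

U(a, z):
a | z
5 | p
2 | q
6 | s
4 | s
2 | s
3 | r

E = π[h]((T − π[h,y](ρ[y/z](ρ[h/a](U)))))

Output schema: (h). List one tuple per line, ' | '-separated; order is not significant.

Stepwise |·|:
  T → 6
  U → 6
  ρ[h/a](U) → 6
  ρ[y/z](ρ[h/a](U)) → 6
  π[h,y](ρ[y/z](ρ[h/a](U))) → 6
  (T − π[h,y](ρ[y/z](ρ[h/a](U)))) → 4
  π[h]((T − π[h,y](ρ[y/z](ρ[h/a](U))))) → 4

== RESULT ==
h
1
3
5
7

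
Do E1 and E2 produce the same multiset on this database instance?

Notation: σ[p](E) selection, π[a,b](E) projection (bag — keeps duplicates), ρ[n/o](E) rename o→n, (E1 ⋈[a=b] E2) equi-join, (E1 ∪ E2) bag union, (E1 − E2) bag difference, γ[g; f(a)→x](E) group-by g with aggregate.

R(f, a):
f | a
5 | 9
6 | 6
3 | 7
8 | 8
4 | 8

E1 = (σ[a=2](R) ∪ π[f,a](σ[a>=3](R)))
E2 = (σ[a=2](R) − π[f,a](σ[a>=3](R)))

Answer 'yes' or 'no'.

E1 subexpression sizes:
  R → 5
  σ[a=2](R) → 0
  R → 5
  σ[a>=3](R) → 5
  π[f,a](σ[a>=3](R)) → 5
  (σ[a=2](R) ∪ π[f,a](σ[a>=3](R))) → 5
E2 subexpression sizes:
  R → 5
  σ[a=2](R) → 0
  R → 5
  σ[a>=3](R) → 5
  π[f,a](σ[a>=3](R)) → 5
  (σ[a=2](R) − π[f,a](σ[a>=3](R))) → 0

E1 result:
f | a
3 | 7
4 | 8
5 | 9
6 | 6
8 | 8
E2 result:
f | a
(0 rows)
Witness: (8, 8) appears 1× in E1 but 0× in E2.

no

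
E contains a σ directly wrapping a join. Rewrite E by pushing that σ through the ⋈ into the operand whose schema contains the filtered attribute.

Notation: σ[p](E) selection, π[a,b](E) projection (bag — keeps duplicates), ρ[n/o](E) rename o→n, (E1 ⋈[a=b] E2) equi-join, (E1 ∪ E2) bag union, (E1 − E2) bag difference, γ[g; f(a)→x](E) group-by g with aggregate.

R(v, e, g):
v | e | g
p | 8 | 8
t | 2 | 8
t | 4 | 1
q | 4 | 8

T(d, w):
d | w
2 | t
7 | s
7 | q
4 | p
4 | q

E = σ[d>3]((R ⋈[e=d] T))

σ filters on d, owned by the right side.
E' = (R ⋈[e=d] σ[d>3](T))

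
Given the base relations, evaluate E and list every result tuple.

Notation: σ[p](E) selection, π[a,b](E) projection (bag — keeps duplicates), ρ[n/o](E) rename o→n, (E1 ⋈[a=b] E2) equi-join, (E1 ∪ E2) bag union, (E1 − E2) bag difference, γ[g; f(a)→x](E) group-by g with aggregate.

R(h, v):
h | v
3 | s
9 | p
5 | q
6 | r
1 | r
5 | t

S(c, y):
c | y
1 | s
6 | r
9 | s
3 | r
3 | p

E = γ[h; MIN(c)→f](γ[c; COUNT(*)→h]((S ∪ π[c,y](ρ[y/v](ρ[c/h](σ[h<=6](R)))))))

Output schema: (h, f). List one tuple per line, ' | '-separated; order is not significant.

Subexpression sizes:
  S → 5
  R → 6
  σ[h<=6](R) → 5
  ρ[c/h](σ[h<=6](R)) → 5
  ρ[y/v](ρ[c/h](σ[h<=6](R))) → 5
  π[c,y](ρ[y/v](ρ[c/h](σ[h<=6](R)))) → 5
  (S ∪ π[c,y](ρ[y/v](ρ[c/h](σ[h<=6](R))))) → 10
  γ[c; COUNT(*)→h]((S ∪ π[c,y](ρ[y/v](ρ[c/h](σ[h<=6](R)))))) → 5
  γ[h; MIN(c)→f](γ[c; COUNT(*)→h]((S ∪ π[c,y](ρ[y/v](ρ[c/h](σ[h<=6](R))))))) → 3

== RESULT ==
h | f
1 | 9
2 | 1
3 | 3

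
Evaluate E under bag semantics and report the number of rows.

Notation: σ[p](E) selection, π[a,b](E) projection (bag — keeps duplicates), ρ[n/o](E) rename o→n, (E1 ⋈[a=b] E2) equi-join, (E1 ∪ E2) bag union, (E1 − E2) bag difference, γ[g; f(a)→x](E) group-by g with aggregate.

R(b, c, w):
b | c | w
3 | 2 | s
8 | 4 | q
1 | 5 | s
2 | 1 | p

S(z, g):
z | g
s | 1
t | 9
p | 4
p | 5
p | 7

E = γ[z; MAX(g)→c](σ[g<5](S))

Subexpression sizes:
  S → 5
  σ[g<5](S) → 2
  γ[z; MAX(g)→c](σ[g<5](S)) → 2

|E| = 2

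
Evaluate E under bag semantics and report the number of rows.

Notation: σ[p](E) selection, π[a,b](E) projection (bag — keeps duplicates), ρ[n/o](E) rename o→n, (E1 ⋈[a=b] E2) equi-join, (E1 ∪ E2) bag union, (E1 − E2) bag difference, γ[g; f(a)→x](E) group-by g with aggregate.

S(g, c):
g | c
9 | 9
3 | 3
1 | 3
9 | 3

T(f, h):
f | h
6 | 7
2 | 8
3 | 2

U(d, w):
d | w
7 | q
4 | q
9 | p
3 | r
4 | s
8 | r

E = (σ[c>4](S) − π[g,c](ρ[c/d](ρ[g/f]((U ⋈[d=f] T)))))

Row counts bottom-up:
  S → 4
  σ[c>4](S) → 1
  U → 6
  T → 3
  (U ⋈[d=f] T) → 1
  ρ[g/f]((U ⋈[d=f] T)) → 1
  ρ[c/d](ρ[g/f]((U ⋈[d=f] T))) → 1
  π[g,c](ρ[c/d](ρ[g/f]((U ⋈[d=f] T)))) → 1
  (σ[c>4](S) − π[g,c](ρ[c/d](ρ[g/f]((U ⋈[d=f] T))))) → 1

|E| = 1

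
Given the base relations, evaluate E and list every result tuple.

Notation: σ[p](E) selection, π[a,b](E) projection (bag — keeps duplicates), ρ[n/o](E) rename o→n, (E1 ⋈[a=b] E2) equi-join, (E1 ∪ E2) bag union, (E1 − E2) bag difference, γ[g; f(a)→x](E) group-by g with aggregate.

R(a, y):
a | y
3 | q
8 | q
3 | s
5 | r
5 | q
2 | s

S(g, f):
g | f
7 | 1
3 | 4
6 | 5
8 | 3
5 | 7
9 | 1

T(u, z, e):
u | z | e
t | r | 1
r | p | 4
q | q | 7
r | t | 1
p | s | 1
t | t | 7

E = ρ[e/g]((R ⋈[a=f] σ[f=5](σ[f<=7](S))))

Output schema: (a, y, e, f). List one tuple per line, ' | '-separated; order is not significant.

Per-node cardinality:
  R → 6
  S → 6
  σ[f<=7](S) → 6
  σ[f=5](σ[f<=7](S)) → 1
  (R ⋈[a=f] σ[f=5](σ[f<=7](S))) → 2
  ρ[e/g]((R ⋈[a=f] σ[f=5](σ[f<=7](S)))) → 2

== RESULT ==
a | y | e | f
5 | q | 6 | 5
5 | r | 6 | 5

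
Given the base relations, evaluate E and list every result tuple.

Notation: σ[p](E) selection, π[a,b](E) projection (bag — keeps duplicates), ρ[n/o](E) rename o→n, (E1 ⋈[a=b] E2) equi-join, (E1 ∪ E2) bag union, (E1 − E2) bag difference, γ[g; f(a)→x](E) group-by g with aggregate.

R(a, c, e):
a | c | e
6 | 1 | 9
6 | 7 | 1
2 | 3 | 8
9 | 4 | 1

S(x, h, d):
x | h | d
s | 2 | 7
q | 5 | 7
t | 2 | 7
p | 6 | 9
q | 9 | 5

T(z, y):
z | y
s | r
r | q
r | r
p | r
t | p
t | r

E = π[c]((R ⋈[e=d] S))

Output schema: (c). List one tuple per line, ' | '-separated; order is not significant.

Row counts bottom-up:
  R → 4
  S → 5
  (R ⋈[e=d] S) → 1
  π[c]((R ⋈[e=d] S)) → 1

== RESULT ==
c
1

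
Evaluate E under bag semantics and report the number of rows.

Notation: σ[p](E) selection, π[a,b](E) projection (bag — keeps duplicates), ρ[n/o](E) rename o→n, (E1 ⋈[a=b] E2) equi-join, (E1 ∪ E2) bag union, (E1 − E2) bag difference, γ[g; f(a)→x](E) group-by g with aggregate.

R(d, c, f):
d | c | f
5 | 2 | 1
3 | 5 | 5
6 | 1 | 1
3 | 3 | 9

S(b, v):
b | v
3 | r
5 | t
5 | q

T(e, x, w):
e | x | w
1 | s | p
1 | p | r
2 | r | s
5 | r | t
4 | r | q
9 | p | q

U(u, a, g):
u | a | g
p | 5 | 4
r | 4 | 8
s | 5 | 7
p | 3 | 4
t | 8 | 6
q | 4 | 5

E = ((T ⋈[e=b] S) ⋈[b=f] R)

Stepwise |·|:
  T → 6
  S → 3
  (T ⋈[e=b] S) → 2
  R → 4
  ((T ⋈[e=b] S) ⋈[b=f] R) → 2

|E| = 2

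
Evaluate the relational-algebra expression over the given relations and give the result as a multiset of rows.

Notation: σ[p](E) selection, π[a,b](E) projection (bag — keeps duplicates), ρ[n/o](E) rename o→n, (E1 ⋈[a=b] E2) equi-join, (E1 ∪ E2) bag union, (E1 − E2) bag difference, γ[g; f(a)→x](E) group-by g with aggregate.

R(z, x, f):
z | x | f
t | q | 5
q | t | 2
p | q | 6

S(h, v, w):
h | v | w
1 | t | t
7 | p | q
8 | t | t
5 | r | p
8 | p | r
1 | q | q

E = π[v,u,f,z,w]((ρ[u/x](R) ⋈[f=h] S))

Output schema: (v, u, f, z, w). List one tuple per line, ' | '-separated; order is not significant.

Stepwise |·|:
  R → 3
  ρ[u/x](R) → 3
  S → 6
  (ρ[u/x](R) ⋈[f=h] S) → 1
  π[v,u,f,z,w]((ρ[u/x](R) ⋈[f=h] S)) → 1

== RESULT ==
v | u | f | z | w
r | q | 5 | t | p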